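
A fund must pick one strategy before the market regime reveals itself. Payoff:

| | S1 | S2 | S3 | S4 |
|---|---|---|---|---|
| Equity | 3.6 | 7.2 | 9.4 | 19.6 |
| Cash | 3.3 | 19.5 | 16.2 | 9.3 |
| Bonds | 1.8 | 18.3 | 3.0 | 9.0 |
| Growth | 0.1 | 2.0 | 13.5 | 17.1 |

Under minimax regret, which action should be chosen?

Column bests: S1=3.6, S2=19.5, S3=16.2, S4=19.6.
Equity regrets: 0.0, 12.3, 6.8, 0.0 → max 12.3
Cash regrets: 0.3, 0.0, 0.0, 10.3 → max 10.3
Bonds regrets: 1.8, 1.2, 13.2, 10.6 → max 13.2
Growth regrets: 3.5, 17.5, 2.7, 2.5 → max 17.5
Smallest max regret = 10.3 → Cash.

Cash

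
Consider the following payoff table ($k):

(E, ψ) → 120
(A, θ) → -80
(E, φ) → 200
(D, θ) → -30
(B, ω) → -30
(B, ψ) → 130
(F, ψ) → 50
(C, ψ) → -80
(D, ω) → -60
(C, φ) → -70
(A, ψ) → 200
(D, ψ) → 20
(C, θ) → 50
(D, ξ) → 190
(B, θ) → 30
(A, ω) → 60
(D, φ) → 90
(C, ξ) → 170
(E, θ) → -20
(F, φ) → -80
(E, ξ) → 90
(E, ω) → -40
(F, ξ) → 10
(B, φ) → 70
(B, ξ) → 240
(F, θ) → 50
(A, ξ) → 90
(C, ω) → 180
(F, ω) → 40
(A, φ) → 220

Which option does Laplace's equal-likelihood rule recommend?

A

Row averages: A=98, B=88, C=50, D=42, E=70, F=14
Highest average = 98 → A.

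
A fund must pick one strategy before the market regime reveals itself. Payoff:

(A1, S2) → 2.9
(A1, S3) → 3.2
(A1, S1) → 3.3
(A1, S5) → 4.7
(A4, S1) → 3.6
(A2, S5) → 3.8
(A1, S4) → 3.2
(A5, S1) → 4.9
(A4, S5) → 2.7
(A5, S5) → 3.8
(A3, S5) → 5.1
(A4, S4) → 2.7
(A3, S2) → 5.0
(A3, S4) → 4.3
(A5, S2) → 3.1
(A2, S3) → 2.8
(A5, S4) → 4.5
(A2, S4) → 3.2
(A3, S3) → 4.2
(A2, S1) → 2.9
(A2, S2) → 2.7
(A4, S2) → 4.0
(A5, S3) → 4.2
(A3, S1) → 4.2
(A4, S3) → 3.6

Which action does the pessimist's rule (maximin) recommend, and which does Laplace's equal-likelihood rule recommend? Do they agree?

Row minima: A1=2.9, A2=2.7, A3=4.2, A4=2.7, A5=3.1
Best worst-case = 4.2 → A3.
Row averages: A1=3.46, A2=3.08, A3=4.56, A4=3.32, A5=4.1
Highest average = 4.56 → A3.

maximin → A3; laplace → A3 (agree)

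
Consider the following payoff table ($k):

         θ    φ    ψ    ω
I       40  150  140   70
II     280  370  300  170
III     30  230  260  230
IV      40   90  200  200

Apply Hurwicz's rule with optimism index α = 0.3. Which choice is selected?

II

I: 0.3·150 + 0.7·40 = 73
II: 0.3·370 + 0.7·170 = 230
III: 0.3·260 + 0.7·30 = 99
IV: 0.3·200 + 0.7·40 = 88
Highest Hurwicz score = 230 → II.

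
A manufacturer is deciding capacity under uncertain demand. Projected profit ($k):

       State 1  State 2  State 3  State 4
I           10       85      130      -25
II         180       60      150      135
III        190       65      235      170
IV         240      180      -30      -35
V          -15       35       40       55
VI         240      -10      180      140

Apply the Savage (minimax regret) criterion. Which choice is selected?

III

Column bests: State 1=240, State 2=180, State 3=235, State 4=170.
I regrets: 230, 95, 105, 195 → max 230
II regrets: 60, 120, 85, 35 → max 120
III regrets: 50, 115, 0, 0 → max 115
IV regrets: 0, 0, 265, 205 → max 265
V regrets: 255, 145, 195, 115 → max 255
VI regrets: 0, 190, 55, 30 → max 190
Smallest max regret = 115 → III.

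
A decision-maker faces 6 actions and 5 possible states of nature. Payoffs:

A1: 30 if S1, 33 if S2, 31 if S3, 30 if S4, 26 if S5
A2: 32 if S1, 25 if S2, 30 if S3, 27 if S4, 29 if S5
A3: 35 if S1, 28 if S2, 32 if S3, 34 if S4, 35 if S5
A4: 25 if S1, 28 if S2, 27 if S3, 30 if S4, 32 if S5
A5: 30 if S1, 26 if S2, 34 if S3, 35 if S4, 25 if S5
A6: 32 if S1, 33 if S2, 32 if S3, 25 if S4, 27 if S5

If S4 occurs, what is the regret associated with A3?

1

Best payoff under S4 is 35.
Regret = 35 − 34 = 1.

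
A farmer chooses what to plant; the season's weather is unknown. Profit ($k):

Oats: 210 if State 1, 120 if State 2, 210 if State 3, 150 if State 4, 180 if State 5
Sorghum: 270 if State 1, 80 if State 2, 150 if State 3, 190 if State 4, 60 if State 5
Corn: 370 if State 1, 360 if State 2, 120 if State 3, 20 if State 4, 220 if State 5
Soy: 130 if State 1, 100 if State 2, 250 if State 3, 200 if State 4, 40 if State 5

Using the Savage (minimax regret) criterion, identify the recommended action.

Corn

Column bests: State 1=370, State 2=360, State 3=250, State 4=200, State 5=220.
Oats regrets: 160, 240, 40, 50, 40 → max 240
Sorghum regrets: 100, 280, 100, 10, 160 → max 280
Corn regrets: 0, 0, 130, 180, 0 → max 180
Soy regrets: 240, 260, 0, 0, 180 → max 260
Smallest max regret = 180 → Corn.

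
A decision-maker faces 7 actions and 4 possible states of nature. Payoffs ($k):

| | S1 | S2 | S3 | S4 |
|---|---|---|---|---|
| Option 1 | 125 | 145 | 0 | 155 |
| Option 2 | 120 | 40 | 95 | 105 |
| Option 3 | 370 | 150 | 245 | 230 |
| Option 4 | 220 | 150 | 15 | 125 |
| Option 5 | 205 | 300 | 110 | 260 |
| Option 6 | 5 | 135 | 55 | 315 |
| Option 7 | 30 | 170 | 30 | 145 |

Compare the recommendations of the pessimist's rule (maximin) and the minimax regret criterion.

maximin → Option 3; minimax regret → Option 3 (agree)

Row minima: Option 1=0, Option 2=40, Option 3=150, Option 4=15, Option 5=110, Option 6=5, Option 7=30
Best worst-case = 150 → Option 3.
Column bests: S1=370, S2=300, S3=245, S4=315.
Option 1 regrets: 245, 155, 245, 160 → max 245
Option 2 regrets: 250, 260, 150, 210 → max 260
Option 3 regrets: 0, 150, 0, 85 → max 150
Option 4 regrets: 150, 150, 230, 190 → max 230
Option 5 regrets: 165, 0, 135, 55 → max 165
Option 6 regrets: 365, 165, 190, 0 → max 365
Option 7 regrets: 340, 130, 215, 170 → max 340
Smallest max regret = 150 → Option 3.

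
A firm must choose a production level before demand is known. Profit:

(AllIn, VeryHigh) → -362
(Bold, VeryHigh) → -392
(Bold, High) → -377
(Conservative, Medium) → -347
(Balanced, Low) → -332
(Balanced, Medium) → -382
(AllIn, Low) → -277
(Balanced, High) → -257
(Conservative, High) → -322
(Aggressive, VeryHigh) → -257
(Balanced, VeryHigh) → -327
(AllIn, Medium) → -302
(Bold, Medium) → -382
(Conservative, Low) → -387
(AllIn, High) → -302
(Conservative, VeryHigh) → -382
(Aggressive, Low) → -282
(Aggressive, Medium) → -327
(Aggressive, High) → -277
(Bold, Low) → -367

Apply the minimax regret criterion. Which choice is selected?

Column bests: Low=-277, Medium=-302, High=-257, VeryHigh=-257.
Conservative regrets: 110, 45, 65, 125 → max 125
Balanced regrets: 55, 80, 0, 70 → max 80
Aggressive regrets: 5, 25, 20, 0 → max 25
Bold regrets: 90, 80, 120, 135 → max 135
AllIn regrets: 0, 0, 45, 105 → max 105
Smallest max regret = 25 → Aggressive.

Aggressive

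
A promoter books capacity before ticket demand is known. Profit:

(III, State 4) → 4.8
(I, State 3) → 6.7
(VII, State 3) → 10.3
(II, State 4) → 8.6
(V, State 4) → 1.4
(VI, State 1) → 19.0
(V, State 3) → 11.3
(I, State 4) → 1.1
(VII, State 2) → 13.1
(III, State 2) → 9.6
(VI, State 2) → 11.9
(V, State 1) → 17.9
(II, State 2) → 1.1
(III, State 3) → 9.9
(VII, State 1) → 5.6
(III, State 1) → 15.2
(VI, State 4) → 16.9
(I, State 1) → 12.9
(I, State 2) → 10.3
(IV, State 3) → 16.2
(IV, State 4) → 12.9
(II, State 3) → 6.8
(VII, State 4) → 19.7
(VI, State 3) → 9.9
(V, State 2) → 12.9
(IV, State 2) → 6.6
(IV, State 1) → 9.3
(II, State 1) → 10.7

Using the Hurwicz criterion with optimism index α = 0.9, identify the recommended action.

VII

I: 0.9·12.9 + 0.1·1.1 = 11.72
II: 0.9·10.7 + 0.1·1.1 = 9.74
III: 0.9·15.2 + 0.1·4.8 = 14.16
IV: 0.9·16.2 + 0.1·6.6 = 15.24
V: 0.9·17.9 + 0.1·1.4 = 16.25
VI: 0.9·19.0 + 0.1·9.9 = 18.09
VII: 0.9·19.7 + 0.1·5.6 = 18.29
Highest Hurwicz score = 18.29 → VII.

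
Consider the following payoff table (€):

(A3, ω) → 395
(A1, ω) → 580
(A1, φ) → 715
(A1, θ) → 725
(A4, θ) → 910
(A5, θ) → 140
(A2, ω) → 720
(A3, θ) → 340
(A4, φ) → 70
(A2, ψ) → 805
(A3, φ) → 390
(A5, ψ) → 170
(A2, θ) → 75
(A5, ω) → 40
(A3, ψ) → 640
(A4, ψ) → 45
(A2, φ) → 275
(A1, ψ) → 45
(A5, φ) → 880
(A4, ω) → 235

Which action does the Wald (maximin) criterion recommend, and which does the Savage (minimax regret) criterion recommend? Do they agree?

maximin → A3; minimax regret → A3 (agree)

Row minima: A1=45, A2=75, A3=340, A4=45, A5=40
Best worst-case = 340 → A3.
Column bests: θ=910, φ=880, ψ=805, ω=720.
A1 regrets: 185, 165, 760, 140 → max 760
A2 regrets: 835, 605, 0, 0 → max 835
A3 regrets: 570, 490, 165, 325 → max 570
A4 regrets: 0, 810, 760, 485 → max 810
A5 regrets: 770, 0, 635, 680 → max 770
Smallest max regret = 570 → A3.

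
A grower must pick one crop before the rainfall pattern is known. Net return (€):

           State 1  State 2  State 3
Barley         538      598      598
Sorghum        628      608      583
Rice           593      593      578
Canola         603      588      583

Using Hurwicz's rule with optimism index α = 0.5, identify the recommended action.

Sorghum

Barley: 0.5·598 + 0.5·538 = 568
Sorghum: 0.5·628 + 0.5·583 = 605.5
Rice: 0.5·593 + 0.5·578 = 585.5
Canola: 0.5·603 + 0.5·583 = 593
Highest Hurwicz score = 605.5 → Sorghum.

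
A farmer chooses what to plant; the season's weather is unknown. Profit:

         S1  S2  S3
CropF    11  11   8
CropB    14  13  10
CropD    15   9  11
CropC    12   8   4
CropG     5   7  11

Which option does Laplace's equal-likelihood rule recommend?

CropB

Row averages: CropF=10, CropB=37/3, CropD=35/3, CropC=8, CropG=23/3
Highest average = 37/3 → CropB.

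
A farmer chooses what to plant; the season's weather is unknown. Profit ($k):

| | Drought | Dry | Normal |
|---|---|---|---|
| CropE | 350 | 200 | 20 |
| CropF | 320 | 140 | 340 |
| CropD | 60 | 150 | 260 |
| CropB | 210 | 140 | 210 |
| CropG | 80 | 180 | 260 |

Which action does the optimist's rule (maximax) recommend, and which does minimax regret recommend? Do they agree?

Row maxima: CropE=350, CropF=340, CropD=260, CropB=210, CropG=260
Best best-case = 350 → CropE.
Column bests: Drought=350, Dry=200, Normal=340.
CropE regrets: 0, 0, 320 → max 320
CropF regrets: 30, 60, 0 → max 60
CropD regrets: 290, 50, 80 → max 290
CropB regrets: 140, 60, 130 → max 140
CropG regrets: 270, 20, 80 → max 270
Smallest max regret = 60 → CropF.

maximax → CropE; minimax regret → CropF (disagree)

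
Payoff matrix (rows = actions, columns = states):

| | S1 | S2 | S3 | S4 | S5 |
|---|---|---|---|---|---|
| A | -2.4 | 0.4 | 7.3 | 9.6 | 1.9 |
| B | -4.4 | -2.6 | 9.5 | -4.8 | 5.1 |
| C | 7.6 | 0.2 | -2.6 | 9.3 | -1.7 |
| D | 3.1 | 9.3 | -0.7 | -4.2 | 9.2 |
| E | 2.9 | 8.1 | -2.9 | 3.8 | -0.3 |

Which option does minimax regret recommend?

Column bests: S1=7.6, S2=9.3, S3=9.5, S4=9.6, S5=9.2.
A regrets: 10.0, 8.9, 2.2, 0.0, 7.3 → max 10.0
B regrets: 12.0, 11.9, 0.0, 14.4, 4.1 → max 14.4
C regrets: 0.0, 9.1, 12.1, 0.3, 10.9 → max 12.1
D regrets: 4.5, 0.0, 10.2, 13.8, 0.0 → max 13.8
E regrets: 4.7, 1.2, 12.4, 5.8, 9.5 → max 12.4
Smallest max regret = 10.0 → A.

A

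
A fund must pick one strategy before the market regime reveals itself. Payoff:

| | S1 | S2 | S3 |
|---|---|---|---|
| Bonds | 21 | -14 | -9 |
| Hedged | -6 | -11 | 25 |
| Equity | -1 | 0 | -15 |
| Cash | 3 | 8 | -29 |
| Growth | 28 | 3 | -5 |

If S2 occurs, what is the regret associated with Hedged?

19

Best payoff under S2 is 8.
Regret = 8 − (-11) = 19.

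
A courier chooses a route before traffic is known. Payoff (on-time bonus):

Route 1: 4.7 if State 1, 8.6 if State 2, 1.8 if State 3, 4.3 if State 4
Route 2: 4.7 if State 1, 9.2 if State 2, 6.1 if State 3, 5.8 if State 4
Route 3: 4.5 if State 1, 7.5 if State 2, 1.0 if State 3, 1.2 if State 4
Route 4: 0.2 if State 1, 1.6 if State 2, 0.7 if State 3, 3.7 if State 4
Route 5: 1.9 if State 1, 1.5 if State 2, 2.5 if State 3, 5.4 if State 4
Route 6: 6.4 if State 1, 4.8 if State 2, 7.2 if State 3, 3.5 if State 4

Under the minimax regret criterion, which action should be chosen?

Column bests: State 1=6.4, State 2=9.2, State 3=7.2, State 4=5.8.
Route 1 regrets: 1.7, 0.6, 5.4, 1.5 → max 5.4
Route 2 regrets: 1.7, 0.0, 1.1, 0.0 → max 1.7
Route 3 regrets: 1.9, 1.7, 6.2, 4.6 → max 6.2
Route 4 regrets: 6.2, 7.6, 6.5, 2.1 → max 7.6
Route 5 regrets: 4.5, 7.7, 4.7, 0.4 → max 7.7
Route 6 regrets: 0.0, 4.4, 0.0, 2.3 → max 4.4
Smallest max regret = 1.7 → Route 2.

Route 2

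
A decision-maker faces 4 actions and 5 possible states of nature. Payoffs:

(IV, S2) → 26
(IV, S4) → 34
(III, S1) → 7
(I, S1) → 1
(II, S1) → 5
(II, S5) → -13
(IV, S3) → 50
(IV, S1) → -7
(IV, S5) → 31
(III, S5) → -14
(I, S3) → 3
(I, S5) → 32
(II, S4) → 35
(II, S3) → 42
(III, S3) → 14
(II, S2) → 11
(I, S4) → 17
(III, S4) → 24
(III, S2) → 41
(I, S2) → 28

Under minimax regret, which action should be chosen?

IV

Column bests: S1=7, S2=41, S3=50, S4=35, S5=32.
I regrets: 6, 13, 47, 18, 0 → max 47
II regrets: 2, 30, 8, 0, 45 → max 45
III regrets: 0, 0, 36, 11, 46 → max 46
IV regrets: 14, 15, 0, 1, 1 → max 15
Smallest max regret = 15 → IV.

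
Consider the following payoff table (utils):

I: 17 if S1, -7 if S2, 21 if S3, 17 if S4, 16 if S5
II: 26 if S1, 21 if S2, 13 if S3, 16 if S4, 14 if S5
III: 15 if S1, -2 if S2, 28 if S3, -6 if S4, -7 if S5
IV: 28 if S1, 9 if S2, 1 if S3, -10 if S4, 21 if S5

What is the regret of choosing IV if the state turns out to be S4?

Best payoff under S4 is 17.
Regret = 17 − (-10) = 27.

27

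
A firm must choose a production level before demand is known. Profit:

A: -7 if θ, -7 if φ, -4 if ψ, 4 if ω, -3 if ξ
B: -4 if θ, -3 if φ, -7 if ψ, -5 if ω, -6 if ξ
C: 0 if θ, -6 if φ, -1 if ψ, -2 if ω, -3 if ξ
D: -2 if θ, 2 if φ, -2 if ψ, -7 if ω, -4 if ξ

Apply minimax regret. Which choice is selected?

Column bests: θ=0, φ=2, ψ=-1, ω=4, ξ=-3.
A regrets: 7, 9, 3, 0, 0 → max 9
B regrets: 4, 5, 6, 9, 3 → max 9
C regrets: 0, 8, 0, 6, 0 → max 8
D regrets: 2, 0, 1, 11, 1 → max 11
Smallest max regret = 8 → C.

C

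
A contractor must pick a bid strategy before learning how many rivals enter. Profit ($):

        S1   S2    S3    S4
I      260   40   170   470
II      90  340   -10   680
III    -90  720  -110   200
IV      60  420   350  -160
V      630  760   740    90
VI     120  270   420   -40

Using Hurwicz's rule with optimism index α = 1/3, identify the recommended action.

V

I: 1/3·470 + 2/3·40 = 550/3
II: 1/3·680 + 2/3·(-10) = 220
III: 1/3·720 + 2/3·(-110) = 500/3
IV: 1/3·420 + 2/3·(-160) = 100/3
V: 1/3·760 + 2/3·90 = 940/3
VI: 1/3·420 + 2/3·(-40) = 340/3
Highest Hurwicz score = 940/3 → V.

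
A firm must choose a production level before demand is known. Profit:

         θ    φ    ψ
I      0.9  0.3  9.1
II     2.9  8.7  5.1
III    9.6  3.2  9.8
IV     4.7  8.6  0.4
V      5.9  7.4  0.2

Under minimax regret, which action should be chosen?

III

Column bests: θ=9.6, φ=8.7, ψ=9.8.
I regrets: 8.7, 8.4, 0.7 → max 8.7
II regrets: 6.7, 0.0, 4.7 → max 6.7
III regrets: 0.0, 5.5, 0.0 → max 5.5
IV regrets: 4.9, 0.1, 9.4 → max 9.4
V regrets: 3.7, 1.3, 9.6 → max 9.6
Smallest max regret = 5.5 → III.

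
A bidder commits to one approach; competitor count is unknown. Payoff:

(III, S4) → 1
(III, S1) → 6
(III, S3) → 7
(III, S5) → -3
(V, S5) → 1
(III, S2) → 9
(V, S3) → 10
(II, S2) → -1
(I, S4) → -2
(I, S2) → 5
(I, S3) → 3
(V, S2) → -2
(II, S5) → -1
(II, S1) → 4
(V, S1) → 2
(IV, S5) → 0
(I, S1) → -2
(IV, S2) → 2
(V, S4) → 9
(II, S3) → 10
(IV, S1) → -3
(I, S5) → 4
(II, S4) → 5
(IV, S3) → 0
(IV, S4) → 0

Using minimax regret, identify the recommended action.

Column bests: S1=6, S2=9, S3=10, S4=9, S5=4.
I regrets: 8, 4, 7, 11, 0 → max 11
II regrets: 2, 10, 0, 4, 5 → max 10
III regrets: 0, 0, 3, 8, 7 → max 8
IV regrets: 9, 7, 10, 9, 4 → max 10
V regrets: 4, 11, 0, 0, 3 → max 11
Smallest max regret = 8 → III.

III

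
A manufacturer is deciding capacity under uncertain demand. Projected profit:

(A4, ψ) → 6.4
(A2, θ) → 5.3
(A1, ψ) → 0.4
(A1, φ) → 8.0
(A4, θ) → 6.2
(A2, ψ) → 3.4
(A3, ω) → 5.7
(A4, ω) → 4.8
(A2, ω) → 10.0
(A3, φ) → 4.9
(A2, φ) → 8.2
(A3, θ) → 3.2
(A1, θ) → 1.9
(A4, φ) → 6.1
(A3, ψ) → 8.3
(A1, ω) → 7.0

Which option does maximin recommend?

Row minima: A1=0.4, A2=3.4, A3=3.2, A4=4.8
Best worst-case = 4.8 → A4.

A4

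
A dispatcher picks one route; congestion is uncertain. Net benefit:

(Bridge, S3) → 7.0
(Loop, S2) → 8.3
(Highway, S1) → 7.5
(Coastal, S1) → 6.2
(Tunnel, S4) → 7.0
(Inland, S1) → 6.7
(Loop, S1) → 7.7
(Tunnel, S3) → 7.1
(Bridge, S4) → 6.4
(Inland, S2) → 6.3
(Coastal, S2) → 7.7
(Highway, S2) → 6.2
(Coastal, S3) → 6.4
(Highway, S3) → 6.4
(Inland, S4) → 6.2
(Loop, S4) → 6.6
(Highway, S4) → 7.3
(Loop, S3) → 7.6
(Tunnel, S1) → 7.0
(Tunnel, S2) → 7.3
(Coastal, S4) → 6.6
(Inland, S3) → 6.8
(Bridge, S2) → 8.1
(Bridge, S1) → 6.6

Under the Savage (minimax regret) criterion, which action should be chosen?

Column bests: S1=7.7, S2=8.3, S3=7.6, S4=7.3.
Loop regrets: 0.0, 0.0, 0.0, 0.7 → max 0.7
Inland regrets: 1.0, 2.0, 0.8, 1.1 → max 2.0
Tunnel regrets: 0.7, 1.0, 0.5, 0.3 → max 1.0
Highway regrets: 0.2, 2.1, 1.2, 0.0 → max 2.1
Coastal regrets: 1.5, 0.6, 1.2, 0.7 → max 1.5
Bridge regrets: 1.1, 0.2, 0.6, 0.9 → max 1.1
Smallest max regret = 0.7 → Loop.

Loop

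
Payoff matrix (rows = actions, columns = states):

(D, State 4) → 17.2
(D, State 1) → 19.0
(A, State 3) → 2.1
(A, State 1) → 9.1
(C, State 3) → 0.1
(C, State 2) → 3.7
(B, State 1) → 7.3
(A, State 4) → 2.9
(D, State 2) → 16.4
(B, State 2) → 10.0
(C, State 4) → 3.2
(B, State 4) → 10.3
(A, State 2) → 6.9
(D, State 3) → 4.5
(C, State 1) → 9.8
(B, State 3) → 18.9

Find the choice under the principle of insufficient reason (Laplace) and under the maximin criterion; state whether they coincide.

Row averages: A=5.25, B=11.625, C=4.2, D=14.275
Highest average = 14.275 → D.
Row minima: A=2.1, B=7.3, C=0.1, D=4.5
Best worst-case = 7.3 → B.

laplace → D; maximin → B (disagree)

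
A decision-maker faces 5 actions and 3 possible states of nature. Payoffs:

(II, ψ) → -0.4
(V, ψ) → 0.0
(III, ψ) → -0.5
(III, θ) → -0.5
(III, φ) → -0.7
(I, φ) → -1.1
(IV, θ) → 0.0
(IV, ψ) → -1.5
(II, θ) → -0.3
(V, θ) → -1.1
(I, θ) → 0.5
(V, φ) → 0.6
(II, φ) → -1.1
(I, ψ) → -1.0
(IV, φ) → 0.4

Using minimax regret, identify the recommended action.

III

Column bests: θ=0.5, φ=0.6, ψ=0.0.
I regrets: 0.0, 1.7, 1.0 → max 1.7
II regrets: 0.8, 1.7, 0.4 → max 1.7
III regrets: 1.0, 1.3, 0.5 → max 1.3
IV regrets: 0.5, 0.2, 1.5 → max 1.5
V regrets: 1.6, 0.0, 0.0 → max 1.6
Smallest max regret = 1.3 → III.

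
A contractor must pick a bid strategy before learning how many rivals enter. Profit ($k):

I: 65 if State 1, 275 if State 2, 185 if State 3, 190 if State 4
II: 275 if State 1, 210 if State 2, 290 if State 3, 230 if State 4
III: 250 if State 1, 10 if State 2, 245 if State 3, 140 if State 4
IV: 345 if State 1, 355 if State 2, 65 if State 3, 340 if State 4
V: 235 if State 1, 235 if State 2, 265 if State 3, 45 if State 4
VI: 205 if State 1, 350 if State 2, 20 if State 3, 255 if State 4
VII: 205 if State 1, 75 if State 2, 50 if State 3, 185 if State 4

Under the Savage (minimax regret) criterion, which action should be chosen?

II

Column bests: State 1=345, State 2=355, State 3=290, State 4=340.
I regrets: 280, 80, 105, 150 → max 280
II regrets: 70, 145, 0, 110 → max 145
III regrets: 95, 345, 45, 200 → max 345
IV regrets: 0, 0, 225, 0 → max 225
V regrets: 110, 120, 25, 295 → max 295
VI regrets: 140, 5, 270, 85 → max 270
VII regrets: 140, 280, 240, 155 → max 280
Smallest max regret = 145 → II.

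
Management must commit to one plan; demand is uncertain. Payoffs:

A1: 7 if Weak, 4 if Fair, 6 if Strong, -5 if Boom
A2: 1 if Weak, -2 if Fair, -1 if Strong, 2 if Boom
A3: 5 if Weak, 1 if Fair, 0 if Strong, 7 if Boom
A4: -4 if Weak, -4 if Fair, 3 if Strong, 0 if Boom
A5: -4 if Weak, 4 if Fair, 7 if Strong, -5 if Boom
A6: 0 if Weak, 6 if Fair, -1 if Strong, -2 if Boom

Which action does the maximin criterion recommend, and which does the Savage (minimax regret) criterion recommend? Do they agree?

Row minima: A1=-5, A2=-2, A3=0, A4=-4, A5=-5, A6=-2
Best worst-case = 0 → A3.
Column bests: Weak=7, Fair=6, Strong=7, Boom=7.
A1 regrets: 0, 2, 1, 12 → max 12
A2 regrets: 6, 8, 8, 5 → max 8
A3 regrets: 2, 5, 7, 0 → max 7
A4 regrets: 11, 10, 4, 7 → max 11
A5 regrets: 11, 2, 0, 12 → max 12
A6 regrets: 7, 0, 8, 9 → max 9
Smallest max regret = 7 → A3.

maximin → A3; minimax regret → A3 (agree)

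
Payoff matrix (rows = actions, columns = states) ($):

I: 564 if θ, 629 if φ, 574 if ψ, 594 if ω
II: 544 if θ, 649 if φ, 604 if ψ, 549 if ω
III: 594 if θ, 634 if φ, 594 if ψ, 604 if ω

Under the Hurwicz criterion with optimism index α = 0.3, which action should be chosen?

I: 0.3·629 + 0.7·564 = 583.5
II: 0.3·649 + 0.7·544 = 575.5
III: 0.3·634 + 0.7·594 = 606
Highest Hurwicz score = 606 → III.

III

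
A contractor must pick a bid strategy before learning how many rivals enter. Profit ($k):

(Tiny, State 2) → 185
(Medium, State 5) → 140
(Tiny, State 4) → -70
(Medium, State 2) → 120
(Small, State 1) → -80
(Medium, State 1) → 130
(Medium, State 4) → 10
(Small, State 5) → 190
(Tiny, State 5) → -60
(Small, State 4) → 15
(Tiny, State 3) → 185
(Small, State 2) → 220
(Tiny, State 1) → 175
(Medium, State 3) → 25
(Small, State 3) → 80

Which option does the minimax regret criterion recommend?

Column bests: State 1=175, State 2=220, State 3=185, State 4=15, State 5=190.
Tiny regrets: 0, 35, 0, 85, 250 → max 250
Small regrets: 255, 0, 105, 0, 0 → max 255
Medium regrets: 45, 100, 160, 5, 50 → max 160
Smallest max regret = 160 → Medium.

Medium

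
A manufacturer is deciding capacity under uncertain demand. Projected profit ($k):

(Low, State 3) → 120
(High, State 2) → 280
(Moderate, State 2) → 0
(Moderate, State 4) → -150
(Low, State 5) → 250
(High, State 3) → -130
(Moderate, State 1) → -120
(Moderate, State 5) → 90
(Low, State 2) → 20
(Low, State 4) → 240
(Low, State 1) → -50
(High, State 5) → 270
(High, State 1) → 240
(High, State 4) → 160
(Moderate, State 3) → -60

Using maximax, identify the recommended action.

Row maxima: Low=250, Moderate=90, High=280
Best best-case = 280 → High.

High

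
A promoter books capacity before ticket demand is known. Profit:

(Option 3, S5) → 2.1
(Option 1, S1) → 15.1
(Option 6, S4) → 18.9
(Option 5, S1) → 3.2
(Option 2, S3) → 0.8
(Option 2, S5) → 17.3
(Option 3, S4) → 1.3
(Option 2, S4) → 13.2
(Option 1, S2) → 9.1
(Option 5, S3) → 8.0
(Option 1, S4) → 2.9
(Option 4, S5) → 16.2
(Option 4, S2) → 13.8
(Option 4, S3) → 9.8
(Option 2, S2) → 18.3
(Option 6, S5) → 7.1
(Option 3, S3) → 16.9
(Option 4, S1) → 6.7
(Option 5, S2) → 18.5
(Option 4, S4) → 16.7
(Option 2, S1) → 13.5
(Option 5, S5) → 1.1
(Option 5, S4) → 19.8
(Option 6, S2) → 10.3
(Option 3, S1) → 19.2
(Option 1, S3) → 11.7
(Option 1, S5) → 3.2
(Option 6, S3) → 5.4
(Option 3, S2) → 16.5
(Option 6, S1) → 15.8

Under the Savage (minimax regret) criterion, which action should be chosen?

Column bests: S1=19.2, S2=18.5, S3=16.9, S4=19.8, S5=17.3.
Option 1 regrets: 4.1, 9.4, 5.2, 16.9, 14.1 → max 16.9
Option 2 regrets: 5.7, 0.2, 16.1, 6.6, 0.0 → max 16.1
Option 3 regrets: 0.0, 2.0, 0.0, 18.5, 15.2 → max 18.5
Option 4 regrets: 12.5, 4.7, 7.1, 3.1, 1.1 → max 12.5
Option 5 regrets: 16.0, 0.0, 8.9, 0.0, 16.2 → max 16.2
Option 6 regrets: 3.4, 8.2, 11.5, 0.9, 10.2 → max 11.5
Smallest max regret = 11.5 → Option 6.

Option 6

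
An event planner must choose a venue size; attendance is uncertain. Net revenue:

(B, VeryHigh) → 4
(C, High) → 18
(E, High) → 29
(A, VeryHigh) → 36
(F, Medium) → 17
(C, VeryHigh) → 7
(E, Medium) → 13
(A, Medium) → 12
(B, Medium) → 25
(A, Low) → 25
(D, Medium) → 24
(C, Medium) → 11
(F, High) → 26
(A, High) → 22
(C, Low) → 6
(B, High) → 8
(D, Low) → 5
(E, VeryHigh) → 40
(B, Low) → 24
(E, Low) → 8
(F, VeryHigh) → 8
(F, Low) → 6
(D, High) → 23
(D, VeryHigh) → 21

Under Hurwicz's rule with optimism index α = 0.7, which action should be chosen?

A: 0.7·36 + 0.3·12 = 28.8
B: 0.7·25 + 0.3·4 = 18.7
C: 0.7·18 + 0.3·6 = 14.4
D: 0.7·24 + 0.3·5 = 18.3
E: 0.7·40 + 0.3·8 = 30.4
F: 0.7·26 + 0.3·6 = 20
Highest Hurwicz score = 30.4 → E.

E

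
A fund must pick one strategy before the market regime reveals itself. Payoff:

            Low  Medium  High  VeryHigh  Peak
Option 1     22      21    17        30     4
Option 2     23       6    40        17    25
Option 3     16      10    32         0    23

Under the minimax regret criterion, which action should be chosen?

Column bests: Low=23, Medium=21, High=40, VeryHigh=30, Peak=25.
Option 1 regrets: 1, 0, 23, 0, 21 → max 23
Option 2 regrets: 0, 15, 0, 13, 0 → max 15
Option 3 regrets: 7, 11, 8, 30, 2 → max 30
Smallest max regret = 15 → Option 2.

Option 2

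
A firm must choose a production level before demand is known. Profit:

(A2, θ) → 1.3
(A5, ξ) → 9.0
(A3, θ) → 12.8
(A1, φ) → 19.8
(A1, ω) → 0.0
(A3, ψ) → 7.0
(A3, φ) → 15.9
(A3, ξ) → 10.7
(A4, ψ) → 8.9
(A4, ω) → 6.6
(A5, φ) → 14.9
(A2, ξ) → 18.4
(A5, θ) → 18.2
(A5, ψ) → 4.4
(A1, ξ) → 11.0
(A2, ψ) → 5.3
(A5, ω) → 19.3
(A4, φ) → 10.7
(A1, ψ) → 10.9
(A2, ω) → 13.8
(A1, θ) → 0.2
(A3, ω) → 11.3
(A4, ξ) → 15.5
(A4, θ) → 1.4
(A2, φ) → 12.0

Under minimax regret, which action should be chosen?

Column bests: θ=18.2, φ=19.8, ψ=10.9, ω=19.3, ξ=18.4.
A1 regrets: 18.0, 0.0, 0.0, 19.3, 7.4 → max 19.3
A2 regrets: 16.9, 7.8, 5.6, 5.5, 0.0 → max 16.9
A3 regrets: 5.4, 3.9, 3.9, 8.0, 7.7 → max 8.0
A4 regrets: 16.8, 9.1, 2.0, 12.7, 2.9 → max 16.8
A5 regrets: 0.0, 4.9, 6.5, 0.0, 9.4 → max 9.4
Smallest max regret = 8.0 → A3.

A3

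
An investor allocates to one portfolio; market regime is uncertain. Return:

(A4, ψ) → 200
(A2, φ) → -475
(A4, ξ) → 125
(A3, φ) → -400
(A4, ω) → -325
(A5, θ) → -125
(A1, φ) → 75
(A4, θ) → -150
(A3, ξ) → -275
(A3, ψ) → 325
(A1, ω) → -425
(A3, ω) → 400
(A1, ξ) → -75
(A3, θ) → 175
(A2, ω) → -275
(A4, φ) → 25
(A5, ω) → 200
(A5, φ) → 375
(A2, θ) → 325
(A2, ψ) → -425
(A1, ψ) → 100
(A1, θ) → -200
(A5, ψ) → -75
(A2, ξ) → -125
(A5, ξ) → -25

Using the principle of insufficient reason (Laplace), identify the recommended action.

A5

Row averages: A1=-105, A2=-195, A3=45, A4=-25, A5=70
Highest average = 70 → A5.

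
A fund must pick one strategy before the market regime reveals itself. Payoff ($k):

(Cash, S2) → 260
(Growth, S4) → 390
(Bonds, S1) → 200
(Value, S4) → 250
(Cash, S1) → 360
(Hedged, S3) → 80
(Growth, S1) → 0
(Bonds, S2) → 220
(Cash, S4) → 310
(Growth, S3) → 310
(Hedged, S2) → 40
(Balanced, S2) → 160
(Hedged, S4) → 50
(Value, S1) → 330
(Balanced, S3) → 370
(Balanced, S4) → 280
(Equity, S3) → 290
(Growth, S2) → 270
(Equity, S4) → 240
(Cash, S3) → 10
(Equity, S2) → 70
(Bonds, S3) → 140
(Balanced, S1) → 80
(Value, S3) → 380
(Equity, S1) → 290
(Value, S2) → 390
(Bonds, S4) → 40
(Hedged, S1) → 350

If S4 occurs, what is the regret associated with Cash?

Best payoff under S4 is 390.
Regret = 390 − 310 = 80.

80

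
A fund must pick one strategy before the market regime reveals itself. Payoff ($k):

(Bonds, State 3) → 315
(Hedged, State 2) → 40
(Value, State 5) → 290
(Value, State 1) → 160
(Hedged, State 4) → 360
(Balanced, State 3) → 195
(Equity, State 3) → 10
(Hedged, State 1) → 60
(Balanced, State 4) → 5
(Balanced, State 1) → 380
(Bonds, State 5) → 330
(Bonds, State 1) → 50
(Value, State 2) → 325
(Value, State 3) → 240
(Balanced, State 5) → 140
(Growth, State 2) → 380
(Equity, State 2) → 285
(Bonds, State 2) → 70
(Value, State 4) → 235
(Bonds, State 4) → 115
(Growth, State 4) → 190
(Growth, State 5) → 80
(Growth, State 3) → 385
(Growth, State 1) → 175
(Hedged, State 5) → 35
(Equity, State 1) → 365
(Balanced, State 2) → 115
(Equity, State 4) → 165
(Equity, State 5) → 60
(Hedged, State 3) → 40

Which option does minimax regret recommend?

Column bests: State 1=380, State 2=380, State 3=385, State 4=360, State 5=330.
Value regrets: 220, 55, 145, 125, 40 → max 220
Bonds regrets: 330, 310, 70, 245, 0 → max 330
Balanced regrets: 0, 265, 190, 355, 190 → max 355
Hedged regrets: 320, 340, 345, 0, 295 → max 345
Growth regrets: 205, 0, 0, 170, 250 → max 250
Equity regrets: 15, 95, 375, 195, 270 → max 375
Smallest max regret = 220 → Value.

Value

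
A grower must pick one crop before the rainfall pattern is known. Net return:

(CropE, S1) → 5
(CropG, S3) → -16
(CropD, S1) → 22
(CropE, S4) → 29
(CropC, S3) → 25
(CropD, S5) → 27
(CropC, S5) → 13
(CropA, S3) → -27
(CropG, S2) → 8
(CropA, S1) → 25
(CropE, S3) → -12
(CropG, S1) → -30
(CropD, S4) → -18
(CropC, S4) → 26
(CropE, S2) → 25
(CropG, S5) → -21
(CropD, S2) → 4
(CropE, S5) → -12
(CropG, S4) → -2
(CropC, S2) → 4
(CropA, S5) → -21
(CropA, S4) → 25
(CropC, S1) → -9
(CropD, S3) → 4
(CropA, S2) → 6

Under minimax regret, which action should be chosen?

CropC

Column bests: S1=25, S2=25, S3=25, S4=29, S5=27.
CropE regrets: 20, 0, 37, 0, 39 → max 39
CropD regrets: 3, 21, 21, 47, 0 → max 47
CropA regrets: 0, 19, 52, 4, 48 → max 52
CropG regrets: 55, 17, 41, 31, 48 → max 55
CropC regrets: 34, 21, 0, 3, 14 → max 34
Smallest max regret = 34 → CropC.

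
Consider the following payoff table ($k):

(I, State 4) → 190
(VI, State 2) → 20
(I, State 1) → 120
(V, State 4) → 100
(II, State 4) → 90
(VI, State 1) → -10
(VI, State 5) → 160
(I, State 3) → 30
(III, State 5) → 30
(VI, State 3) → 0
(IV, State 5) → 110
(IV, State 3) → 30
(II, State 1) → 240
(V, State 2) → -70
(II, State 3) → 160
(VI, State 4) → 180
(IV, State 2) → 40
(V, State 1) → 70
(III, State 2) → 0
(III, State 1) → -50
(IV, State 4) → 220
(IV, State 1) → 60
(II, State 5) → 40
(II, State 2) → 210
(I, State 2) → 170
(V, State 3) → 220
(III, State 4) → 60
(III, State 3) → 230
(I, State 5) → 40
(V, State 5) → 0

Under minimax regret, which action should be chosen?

II

Column bests: State 1=240, State 2=210, State 3=230, State 4=220, State 5=160.
I regrets: 120, 40, 200, 30, 120 → max 200
II regrets: 0, 0, 70, 130, 120 → max 130
III regrets: 290, 210, 0, 160, 130 → max 290
IV regrets: 180, 170, 200, 0, 50 → max 200
V regrets: 170, 280, 10, 120, 160 → max 280
VI regrets: 250, 190, 230, 40, 0 → max 250
Smallest max regret = 130 → II.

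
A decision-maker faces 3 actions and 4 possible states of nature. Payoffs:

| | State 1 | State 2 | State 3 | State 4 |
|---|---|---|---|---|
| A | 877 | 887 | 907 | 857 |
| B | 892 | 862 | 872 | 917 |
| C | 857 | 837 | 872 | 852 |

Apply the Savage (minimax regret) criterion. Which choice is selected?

B

Column bests: State 1=892, State 2=887, State 3=907, State 4=917.
A regrets: 15, 0, 0, 60 → max 60
B regrets: 0, 25, 35, 0 → max 35
C regrets: 35, 50, 35, 65 → max 65
Smallest max regret = 35 → B.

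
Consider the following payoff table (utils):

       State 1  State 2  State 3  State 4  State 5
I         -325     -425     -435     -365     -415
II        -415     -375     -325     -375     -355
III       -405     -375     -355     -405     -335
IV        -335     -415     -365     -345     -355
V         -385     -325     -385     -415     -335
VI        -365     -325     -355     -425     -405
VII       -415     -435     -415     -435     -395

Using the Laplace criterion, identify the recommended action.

IV

Row averages: I=-393, II=-369, III=-375, IV=-363, V=-369, VI=-375, VII=-419
Highest average = -363 → IV.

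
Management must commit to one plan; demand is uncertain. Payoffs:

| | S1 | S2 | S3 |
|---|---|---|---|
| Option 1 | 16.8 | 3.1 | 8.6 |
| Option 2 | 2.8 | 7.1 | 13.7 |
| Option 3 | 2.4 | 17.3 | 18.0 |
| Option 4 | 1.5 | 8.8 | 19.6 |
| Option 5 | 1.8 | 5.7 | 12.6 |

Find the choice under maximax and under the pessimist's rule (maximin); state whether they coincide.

maximax → Option 4; maximin → Option 1 (disagree)

Row maxima: Option 1=16.8, Option 2=13.7, Option 3=18.0, Option 4=19.6, Option 5=12.6
Best best-case = 19.6 → Option 4.
Row minima: Option 1=3.1, Option 2=2.8, Option 3=2.4, Option 4=1.5, Option 5=1.8
Best worst-case = 3.1 → Option 1.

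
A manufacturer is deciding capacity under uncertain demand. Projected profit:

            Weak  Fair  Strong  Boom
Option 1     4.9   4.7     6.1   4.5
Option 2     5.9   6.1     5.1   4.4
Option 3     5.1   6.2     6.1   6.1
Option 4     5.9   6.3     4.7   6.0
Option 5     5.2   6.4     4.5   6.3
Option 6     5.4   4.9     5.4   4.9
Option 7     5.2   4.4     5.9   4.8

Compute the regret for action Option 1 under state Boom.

Best payoff under Boom is 6.3.
Regret = 6.3 − 4.5 = 1.8.

1.8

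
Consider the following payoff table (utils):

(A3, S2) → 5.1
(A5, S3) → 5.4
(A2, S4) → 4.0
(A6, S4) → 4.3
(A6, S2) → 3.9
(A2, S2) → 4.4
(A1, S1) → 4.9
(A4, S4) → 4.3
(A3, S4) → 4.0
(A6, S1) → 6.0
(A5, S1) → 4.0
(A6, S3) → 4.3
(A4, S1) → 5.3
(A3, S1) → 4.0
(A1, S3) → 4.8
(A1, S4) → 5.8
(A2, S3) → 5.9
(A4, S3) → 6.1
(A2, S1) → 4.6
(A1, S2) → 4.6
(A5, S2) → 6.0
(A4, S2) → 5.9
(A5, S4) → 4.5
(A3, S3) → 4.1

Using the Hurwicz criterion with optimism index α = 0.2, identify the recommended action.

A1: 0.2·5.8 + 0.8·4.6 = 4.84
A2: 0.2·5.9 + 0.8·4.0 = 4.38
A3: 0.2·5.1 + 0.8·4.0 = 4.22
A4: 0.2·6.1 + 0.8·4.3 = 4.66
A5: 0.2·6.0 + 0.8·4.0 = 4.4
A6: 0.2·6.0 + 0.8·3.9 = 4.32
Highest Hurwicz score = 4.84 → A1.

A1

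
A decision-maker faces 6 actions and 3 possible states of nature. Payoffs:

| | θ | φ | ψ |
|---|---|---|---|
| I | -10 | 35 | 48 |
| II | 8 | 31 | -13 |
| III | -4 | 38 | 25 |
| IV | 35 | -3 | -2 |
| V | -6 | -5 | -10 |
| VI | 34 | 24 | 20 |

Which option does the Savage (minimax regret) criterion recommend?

VI

Column bests: θ=35, φ=38, ψ=48.
I regrets: 45, 3, 0 → max 45
II regrets: 27, 7, 61 → max 61
III regrets: 39, 0, 23 → max 39
IV regrets: 0, 41, 50 → max 50
V regrets: 41, 43, 58 → max 58
VI regrets: 1, 14, 28 → max 28
Smallest max regret = 28 → VI.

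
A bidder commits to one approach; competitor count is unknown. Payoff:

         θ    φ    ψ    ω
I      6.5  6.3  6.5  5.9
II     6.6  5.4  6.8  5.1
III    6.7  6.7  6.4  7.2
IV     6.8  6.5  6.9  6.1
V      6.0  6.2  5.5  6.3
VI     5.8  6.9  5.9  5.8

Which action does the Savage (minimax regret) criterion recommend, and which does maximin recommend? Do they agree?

Column bests: θ=6.8, φ=6.9, ψ=6.9, ω=7.2.
I regrets: 0.3, 0.6, 0.4, 1.3 → max 1.3
II regrets: 0.2, 1.5, 0.1, 2.1 → max 2.1
III regrets: 0.1, 0.2, 0.5, 0.0 → max 0.5
IV regrets: 0.0, 0.4, 0.0, 1.1 → max 1.1
V regrets: 0.8, 0.7, 1.4, 0.9 → max 1.4
VI regrets: 1.0, 0.0, 1.0, 1.4 → max 1.4
Smallest max regret = 0.5 → III.
Row minima: I=5.9, II=5.1, III=6.4, IV=6.1, V=5.5, VI=5.8
Best worst-case = 6.4 → III.

minimax regret → III; maximin → III (agree)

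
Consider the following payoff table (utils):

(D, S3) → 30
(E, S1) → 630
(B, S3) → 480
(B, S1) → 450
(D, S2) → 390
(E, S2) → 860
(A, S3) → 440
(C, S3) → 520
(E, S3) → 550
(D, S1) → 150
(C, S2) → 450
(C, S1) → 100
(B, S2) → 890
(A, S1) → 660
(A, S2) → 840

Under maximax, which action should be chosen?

B

Row maxima: A=840, B=890, C=520, D=390, E=860
Best best-case = 890 → B.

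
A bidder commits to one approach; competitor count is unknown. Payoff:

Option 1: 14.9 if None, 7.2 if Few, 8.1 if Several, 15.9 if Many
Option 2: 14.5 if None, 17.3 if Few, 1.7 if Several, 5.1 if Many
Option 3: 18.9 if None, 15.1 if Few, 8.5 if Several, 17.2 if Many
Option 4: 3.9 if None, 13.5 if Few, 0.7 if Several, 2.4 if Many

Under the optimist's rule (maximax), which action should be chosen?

Row maxima: Option 1=15.9, Option 2=17.3, Option 3=18.9, Option 4=13.5
Best best-case = 18.9 → Option 3.

Option 3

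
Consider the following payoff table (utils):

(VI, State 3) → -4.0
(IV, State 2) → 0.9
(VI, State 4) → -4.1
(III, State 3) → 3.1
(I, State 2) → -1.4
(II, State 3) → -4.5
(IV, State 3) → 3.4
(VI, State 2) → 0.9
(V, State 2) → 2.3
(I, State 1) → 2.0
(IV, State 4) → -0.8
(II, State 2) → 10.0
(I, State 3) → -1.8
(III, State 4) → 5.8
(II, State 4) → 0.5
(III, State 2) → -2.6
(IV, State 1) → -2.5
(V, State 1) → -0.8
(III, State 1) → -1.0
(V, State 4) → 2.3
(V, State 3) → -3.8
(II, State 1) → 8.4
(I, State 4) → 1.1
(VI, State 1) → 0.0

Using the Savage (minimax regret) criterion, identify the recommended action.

II

Column bests: State 1=8.4, State 2=10.0, State 3=3.4, State 4=5.8.
I regrets: 6.4, 11.4, 5.2, 4.7 → max 11.4
II regrets: 0.0, 0.0, 7.9, 5.3 → max 7.9
III regrets: 9.4, 12.6, 0.3, 0.0 → max 12.6
IV regrets: 10.9, 9.1, 0.0, 6.6 → max 10.9
V regrets: 9.2, 7.7, 7.2, 3.5 → max 9.2
VI regrets: 8.4, 9.1, 7.4, 9.9 → max 9.9
Smallest max regret = 7.9 → II.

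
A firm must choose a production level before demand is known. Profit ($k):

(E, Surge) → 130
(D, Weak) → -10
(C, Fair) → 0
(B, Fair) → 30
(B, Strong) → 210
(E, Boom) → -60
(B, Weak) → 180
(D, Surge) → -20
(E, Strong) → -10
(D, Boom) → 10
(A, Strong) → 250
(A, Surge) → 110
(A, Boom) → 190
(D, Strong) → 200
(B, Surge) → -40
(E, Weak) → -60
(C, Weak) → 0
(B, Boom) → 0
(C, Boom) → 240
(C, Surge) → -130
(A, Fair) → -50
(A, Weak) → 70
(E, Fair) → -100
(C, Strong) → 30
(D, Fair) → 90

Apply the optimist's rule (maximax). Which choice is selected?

A

Row maxima: A=250, B=210, C=240, D=200, E=130
Best best-case = 250 → A.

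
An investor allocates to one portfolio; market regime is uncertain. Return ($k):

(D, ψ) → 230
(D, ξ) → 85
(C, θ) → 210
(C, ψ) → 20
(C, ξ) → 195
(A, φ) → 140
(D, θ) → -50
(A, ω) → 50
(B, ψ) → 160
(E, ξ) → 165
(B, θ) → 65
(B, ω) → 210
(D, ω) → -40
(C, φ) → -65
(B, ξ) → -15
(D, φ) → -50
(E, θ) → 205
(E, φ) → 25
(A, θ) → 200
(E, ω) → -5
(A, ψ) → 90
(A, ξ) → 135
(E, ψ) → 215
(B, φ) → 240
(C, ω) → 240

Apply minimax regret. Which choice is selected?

Column bests: θ=210, φ=240, ψ=230, ω=240, ξ=195.
A regrets: 10, 100, 140, 190, 60 → max 190
B regrets: 145, 0, 70, 30, 210 → max 210
C regrets: 0, 305, 210, 0, 0 → max 305
D regrets: 260, 290, 0, 280, 110 → max 290
E regrets: 5, 215, 15, 245, 30 → max 245
Smallest max regret = 190 → A.

A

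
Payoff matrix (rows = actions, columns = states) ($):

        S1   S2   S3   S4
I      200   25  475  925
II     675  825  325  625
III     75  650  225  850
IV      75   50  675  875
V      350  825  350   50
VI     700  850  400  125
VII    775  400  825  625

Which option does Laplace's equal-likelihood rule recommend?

VII

Row averages: I=406.25, II=612.5, III=450, IV=418.75, V=393.75, VI=518.75, VII=656.25
Highest average = 656.25 → VII.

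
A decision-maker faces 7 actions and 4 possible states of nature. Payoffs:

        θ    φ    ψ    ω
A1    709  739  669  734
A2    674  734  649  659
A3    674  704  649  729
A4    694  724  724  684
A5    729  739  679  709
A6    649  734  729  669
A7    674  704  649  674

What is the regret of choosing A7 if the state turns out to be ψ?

80

Best payoff under ψ is 729.
Regret = 729 − 649 = 80.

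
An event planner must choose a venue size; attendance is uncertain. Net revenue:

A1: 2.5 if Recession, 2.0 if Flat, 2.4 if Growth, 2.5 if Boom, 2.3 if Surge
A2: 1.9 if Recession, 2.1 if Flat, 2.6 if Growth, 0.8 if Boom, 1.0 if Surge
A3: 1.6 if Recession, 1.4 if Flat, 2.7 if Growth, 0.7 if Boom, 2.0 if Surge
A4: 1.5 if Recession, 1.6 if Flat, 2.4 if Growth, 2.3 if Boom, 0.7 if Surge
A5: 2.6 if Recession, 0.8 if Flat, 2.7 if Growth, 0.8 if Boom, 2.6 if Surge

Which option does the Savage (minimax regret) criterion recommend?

Column bests: Recession=2.6, Flat=2.1, Growth=2.7, Boom=2.5, Surge=2.6.
A1 regrets: 0.1, 0.1, 0.3, 0.0, 0.3 → max 0.3
A2 regrets: 0.7, 0.0, 0.1, 1.7, 1.6 → max 1.7
A3 regrets: 1.0, 0.7, 0.0, 1.8, 0.6 → max 1.8
A4 regrets: 1.1, 0.5, 0.3, 0.2, 1.9 → max 1.9
A5 regrets: 0.0, 1.3, 0.0, 1.7, 0.0 → max 1.7
Smallest max regret = 0.3 → A1.

A1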